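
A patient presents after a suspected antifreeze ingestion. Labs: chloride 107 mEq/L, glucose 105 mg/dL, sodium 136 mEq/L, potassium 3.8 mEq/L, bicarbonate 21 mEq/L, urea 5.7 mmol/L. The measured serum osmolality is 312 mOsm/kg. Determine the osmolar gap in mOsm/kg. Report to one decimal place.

Calculated osmolality = 2·Na + glucose/18 + urea
= 2·136 + 105/18 + 5.7
= 272 + 5.83 + 5.70
= 283.53 mOsm/kg ≈ 283.5 mOsm/kg
Osmolar gap = measured − calculated = 312 − 283.5 = 28.5 mOsm/kg

28.5 mOsm/kg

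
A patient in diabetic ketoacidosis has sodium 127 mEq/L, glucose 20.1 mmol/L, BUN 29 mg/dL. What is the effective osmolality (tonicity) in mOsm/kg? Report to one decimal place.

Effective osmolality excludes urea (freely permeant across cell membranes):
2·Na + glucose
= 2·127 + 20.1
= 254 + 20.1
= 274.1 mOsm/kg

274.1 mOsm/kg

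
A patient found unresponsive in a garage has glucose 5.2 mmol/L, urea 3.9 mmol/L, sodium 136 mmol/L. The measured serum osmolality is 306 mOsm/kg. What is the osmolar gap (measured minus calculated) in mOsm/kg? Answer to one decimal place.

Calculated osmolality = 2·Na + glucose + urea
= 2·136 + 5.2 + 3.9
= 272 + 5.20 + 3.90
= 281.1 mOsm/kg ≈ 281.1 mOsm/kg
Osmolar gap = measured − calculated = 306 − 281.1 = 24.9 mOsm/kg

24.9 mOsm/kg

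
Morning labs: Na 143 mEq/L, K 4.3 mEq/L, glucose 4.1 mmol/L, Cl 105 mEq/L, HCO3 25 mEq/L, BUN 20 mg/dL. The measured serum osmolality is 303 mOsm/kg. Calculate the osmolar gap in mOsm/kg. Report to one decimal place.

Calculated osmolality = 2·Na + glucose + BUN/2.8
= 2·143 + 4.1 + 20/2.8
= 286 + 4.10 + 7.14
= 297.24 mOsm/kg ≈ 297.2 mOsm/kg
Osmolar gap = measured − calculated = 303 − 297.2 = 5.8 mOsm/kg

5.8 mOsm/kg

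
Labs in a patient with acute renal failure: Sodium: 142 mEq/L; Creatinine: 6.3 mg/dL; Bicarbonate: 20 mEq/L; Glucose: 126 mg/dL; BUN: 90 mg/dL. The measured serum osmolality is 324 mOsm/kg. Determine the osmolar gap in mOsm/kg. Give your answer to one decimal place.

Calculated osmolality = 2·Na + glucose/18 + BUN/2.8
= 2·142 + 126/18 + 90/2.8
= 284 + 7 + 32.14
= 323.14 mOsm/kg ≈ 323.1 mOsm/kg
Osmolar gap = measured − calculated = 324 − 323.1 = 0.9 mOsm/kg

0.9 mOsm/kg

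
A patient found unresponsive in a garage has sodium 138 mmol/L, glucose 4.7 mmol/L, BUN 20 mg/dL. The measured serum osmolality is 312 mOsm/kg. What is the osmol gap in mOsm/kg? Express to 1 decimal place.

Calculated osmolality = 2·Na + glucose + BUN/2.8
= 2·138 + 4.7 + 20/2.8
= 276 + 4.70 + 7.14
= 287.84 mOsm/kg ≈ 287.8 mOsm/kg
Osmolar gap = measured − calculated = 312 − 287.8 = 24.2 mOsm/kg

24.2 mOsm/kg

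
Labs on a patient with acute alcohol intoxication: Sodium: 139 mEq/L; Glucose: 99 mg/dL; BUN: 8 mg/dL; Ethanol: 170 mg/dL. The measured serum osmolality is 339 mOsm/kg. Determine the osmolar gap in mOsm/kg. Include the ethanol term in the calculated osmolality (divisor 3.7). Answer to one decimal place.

Calculated osmolality = 2·Na + glucose/18 + BUN/2.8 + ethanol/3.7
= 2·139 + 99/18 + 8/2.8 + 170/3.7
= 278 + 5.50 + 2.86 + 45.95
= 332.31 mOsm/kg ≈ 332.3 mOsm/kg
Osmolar gap = measured − calculated = 339 − 332.3 = 6.7 mOsm/kg

6.7 mOsm/kg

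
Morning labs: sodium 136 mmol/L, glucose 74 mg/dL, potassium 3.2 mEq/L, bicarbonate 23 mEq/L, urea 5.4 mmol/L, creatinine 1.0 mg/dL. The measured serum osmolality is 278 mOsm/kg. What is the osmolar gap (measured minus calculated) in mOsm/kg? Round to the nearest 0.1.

Calculated osmolality = 2·Na + glucose/18 + urea
= 2·136 + 74/18 + 5.4
= 272 + 4.11 + 5.40
= 281.51 mOsm/kg ≈ 281.5 mOsm/kg
Osmolar gap = measured − calculated = 278 − 281.5 = -3.5 mOsm/kg

-3.5 mOsm/kg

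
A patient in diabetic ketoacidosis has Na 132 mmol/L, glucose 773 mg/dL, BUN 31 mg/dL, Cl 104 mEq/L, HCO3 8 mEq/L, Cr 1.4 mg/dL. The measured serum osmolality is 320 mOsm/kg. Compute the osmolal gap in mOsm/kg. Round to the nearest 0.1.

2.0 mOsm/kg

Calculated osmolality = 2·Na + glucose/18 + BUN/2.8
= 2·132 + 773/18 + 31/2.8
= 264 + 42.94 + 11.07
= 318.01 mOsm/kg ≈ 318.0 mOsm/kg
Osmolar gap = measured − calculated = 320 − 318.0 = 2.0 mOsm/kg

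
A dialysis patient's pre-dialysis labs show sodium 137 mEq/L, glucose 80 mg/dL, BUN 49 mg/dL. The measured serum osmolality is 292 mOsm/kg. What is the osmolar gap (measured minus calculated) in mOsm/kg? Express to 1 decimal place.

Calculated osmolality = 2·Na + glucose/18 + BUN/2.8
= 2·137 + 80/18 + 49/2.8
= 274 + 4.44 + 17.50
= 295.94 mOsm/kg ≈ 295.9 mOsm/kg
Osmolar gap = measured − calculated = 292 − 295.9 = -3.9 mOsm/kg

-3.9 mOsm/kg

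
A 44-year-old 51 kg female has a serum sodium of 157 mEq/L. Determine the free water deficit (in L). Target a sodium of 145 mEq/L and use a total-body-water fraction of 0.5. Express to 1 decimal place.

2.1 L

TBW = 0.5 · 51 = 25.5 L
Free water deficit = TBW · (Na/145 − 1)
= 25.5 · (157/145 − 1)
= 25.5 · 0.0828
= 2.11 L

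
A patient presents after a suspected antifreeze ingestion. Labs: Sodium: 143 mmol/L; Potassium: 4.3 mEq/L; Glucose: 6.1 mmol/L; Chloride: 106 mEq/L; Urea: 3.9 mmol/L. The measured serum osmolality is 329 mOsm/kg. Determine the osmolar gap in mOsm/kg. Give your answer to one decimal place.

Calculated osmolality = 2·Na + glucose + urea
= 2·143 + 6.1 + 3.9
= 286 + 6.10 + 3.90
= 296 mOsm/kg ≈ 296.0 mOsm/kg
Osmolar gap = measured − calculated = 329 − 296.0 = 33.0 mOsm/kg

33.0 mOsm/kg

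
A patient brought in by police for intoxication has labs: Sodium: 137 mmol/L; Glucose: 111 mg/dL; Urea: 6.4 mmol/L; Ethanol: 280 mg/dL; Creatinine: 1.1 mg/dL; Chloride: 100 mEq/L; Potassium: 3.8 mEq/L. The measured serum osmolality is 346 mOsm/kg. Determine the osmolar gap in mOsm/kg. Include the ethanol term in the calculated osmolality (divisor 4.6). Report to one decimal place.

-1.4 mOsm/kg

Calculated osmolality = 2·Na + glucose/18 + urea + ethanol/4.6
= 2·137 + 111/18 + 6.4 + 280/4.6
= 274 + 6.17 + 6.40 + 60.87
= 347.44 mOsm/kg ≈ 347.4 mOsm/kg
Osmolar gap = measured − calculated = 346 − 347.4 = -1.4 mOsm/kg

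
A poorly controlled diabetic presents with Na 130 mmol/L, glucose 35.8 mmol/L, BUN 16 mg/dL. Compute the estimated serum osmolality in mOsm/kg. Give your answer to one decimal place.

301.5 mOsm/kg

Calculated osmolality = 2·Na + glucose + BUN/2.8
= 2·130 + 35.8 + 16/2.8
= 260 + 35.80 + 5.71
= 301.51 mOsm/kg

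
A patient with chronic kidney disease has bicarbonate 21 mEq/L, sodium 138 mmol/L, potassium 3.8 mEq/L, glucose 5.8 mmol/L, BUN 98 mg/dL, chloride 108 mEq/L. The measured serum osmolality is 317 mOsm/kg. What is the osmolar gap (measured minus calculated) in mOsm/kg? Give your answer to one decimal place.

Calculated osmolality = 2·Na + glucose + BUN/2.8
= 2·138 + 5.8 + 98/2.8
= 276 + 5.80 + 35
= 316.8 mOsm/kg ≈ 316.8 mOsm/kg
Osmolar gap = measured − calculated = 317 − 316.8 = 0.2 mOsm/kg

0.2 mOsm/kg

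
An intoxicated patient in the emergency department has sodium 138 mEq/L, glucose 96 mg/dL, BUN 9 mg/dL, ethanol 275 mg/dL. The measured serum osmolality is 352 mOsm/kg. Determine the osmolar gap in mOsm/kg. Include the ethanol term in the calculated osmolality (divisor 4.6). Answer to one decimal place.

7.7 mOsm/kg

Calculated osmolality = 2·Na + glucose/18 + BUN/2.8 + ethanol/4.6
= 2·138 + 96/18 + 9/2.8 + 275/4.6
= 276 + 5.33 + 3.21 + 59.78
= 344.32 mOsm/kg ≈ 344.3 mOsm/kg
Osmolar gap = measured − calculated = 352 − 344.3 = 7.7 mOsm/kg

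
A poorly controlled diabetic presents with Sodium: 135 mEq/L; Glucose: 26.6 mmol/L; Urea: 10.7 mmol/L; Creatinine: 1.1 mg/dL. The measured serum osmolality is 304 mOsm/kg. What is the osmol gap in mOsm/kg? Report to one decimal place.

-3.3 mOsm/kg

Calculated osmolality = 2·Na + glucose + urea
= 2·135 + 26.6 + 10.7
= 270 + 26.60 + 10.70
= 307.3 mOsm/kg ≈ 307.3 mOsm/kg
Osmolar gap = measured − calculated = 304 − 307.3 = -3.3 mOsm/kg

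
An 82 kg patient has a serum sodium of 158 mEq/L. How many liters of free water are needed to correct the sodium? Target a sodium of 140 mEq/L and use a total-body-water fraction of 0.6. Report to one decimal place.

6.3 L

TBW = 0.6 · 82 = 49.2 L
Free water deficit = TBW · (Na/140 − 1)
= 49.2 · (158/140 − 1)
= 49.2 · 0.1286
= 6.33 L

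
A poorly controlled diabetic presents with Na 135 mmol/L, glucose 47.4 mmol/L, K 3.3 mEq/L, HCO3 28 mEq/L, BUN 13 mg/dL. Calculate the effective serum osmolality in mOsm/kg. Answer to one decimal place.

Effective osmolality excludes urea (freely permeant across cell membranes):
2·Na + glucose
= 2·135 + 47.4
= 270 + 47.4
= 317.4 mOsm/kg

317.4 mOsm/kg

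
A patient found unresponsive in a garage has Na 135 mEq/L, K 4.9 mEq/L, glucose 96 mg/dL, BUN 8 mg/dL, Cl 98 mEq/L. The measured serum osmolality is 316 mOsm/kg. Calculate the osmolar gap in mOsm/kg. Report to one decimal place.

Calculated osmolality = 2·Na + glucose/18 + BUN/2.8
= 2·135 + 96/18 + 8/2.8
= 270 + 5.33 + 2.86
= 278.19 mOsm/kg ≈ 278.2 mOsm/kg
Osmolar gap = measured − calculated = 316 − 278.2 = 37.8 mOsm/kg

37.8 mOsm/kg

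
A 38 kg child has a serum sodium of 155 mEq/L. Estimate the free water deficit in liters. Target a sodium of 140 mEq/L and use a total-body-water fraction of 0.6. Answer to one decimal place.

2.4 L

TBW = 0.6 · 38 = 22.8 L
Free water deficit = TBW · (Na/140 − 1)
= 22.8 · (155/140 − 1)
= 22.8 · 0.1071
= 2.44 L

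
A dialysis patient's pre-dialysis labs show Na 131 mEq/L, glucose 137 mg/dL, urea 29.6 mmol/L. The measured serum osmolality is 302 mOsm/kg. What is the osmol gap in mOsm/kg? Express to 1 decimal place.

Calculated osmolality = 2·Na + glucose/18 + urea
= 2·131 + 137/18 + 29.6
= 262 + 7.61 + 29.60
= 299.21 mOsm/kg ≈ 299.2 mOsm/kg
Osmolar gap = measured − calculated = 302 − 299.2 = 2.8 mOsm/kg

2.8 mOsm/kg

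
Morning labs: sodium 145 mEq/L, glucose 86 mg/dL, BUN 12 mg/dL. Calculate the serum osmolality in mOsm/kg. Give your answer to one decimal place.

299.1 mOsm/kg

Calculated osmolality = 2·Na + glucose/18 + BUN/2.8
= 2·145 + 86/18 + 12/2.8
= 290 + 4.78 + 4.29
= 299.07 mOsm/kg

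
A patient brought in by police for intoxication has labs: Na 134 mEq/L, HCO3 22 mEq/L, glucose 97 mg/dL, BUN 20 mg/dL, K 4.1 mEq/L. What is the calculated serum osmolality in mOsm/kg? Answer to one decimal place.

280.5 mOsm/kg

Calculated osmolality = 2·Na + glucose/18 + BUN/2.8
= 2·134 + 97/18 + 20/2.8
= 268 + 5.39 + 7.14
= 280.53 mOsm/kg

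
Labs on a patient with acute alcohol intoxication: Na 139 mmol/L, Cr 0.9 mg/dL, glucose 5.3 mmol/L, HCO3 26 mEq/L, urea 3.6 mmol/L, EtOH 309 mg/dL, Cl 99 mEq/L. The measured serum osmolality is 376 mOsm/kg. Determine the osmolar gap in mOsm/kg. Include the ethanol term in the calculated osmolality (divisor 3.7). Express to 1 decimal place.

Calculated osmolality = 2·Na + glucose + urea + ethanol/3.7
= 2·139 + 5.3 + 3.6 + 309/3.7
= 278 + 5.30 + 3.60 + 83.51
= 370.41 mOsm/kg ≈ 370.4 mOsm/kg
Osmolar gap = measured − calculated = 376 − 370.4 = 5.6 mOsm/kg

5.6 mOsm/kg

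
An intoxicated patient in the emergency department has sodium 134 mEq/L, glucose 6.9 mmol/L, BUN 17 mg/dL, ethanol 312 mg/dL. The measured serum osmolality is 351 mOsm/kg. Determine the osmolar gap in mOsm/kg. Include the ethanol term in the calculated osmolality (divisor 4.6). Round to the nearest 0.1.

2.2 mOsm/kg

Calculated osmolality = 2·Na + glucose + BUN/2.8 + ethanol/4.6
= 2·134 + 6.9 + 17/2.8 + 312/4.6
= 268 + 6.90 + 6.07 + 67.83
= 348.8 mOsm/kg ≈ 348.8 mOsm/kg
Osmolar gap = measured − calculated = 351 − 348.8 = 2.2 mOsm/kg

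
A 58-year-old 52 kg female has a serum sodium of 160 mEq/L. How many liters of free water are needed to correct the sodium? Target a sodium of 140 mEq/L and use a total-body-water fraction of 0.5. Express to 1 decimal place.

3.7 L

TBW = 0.5 · 52 = 26 L
Free water deficit = TBW · (Na/140 − 1)
= 26 · (160/140 − 1)
= 26 · 0.1429
= 3.72 L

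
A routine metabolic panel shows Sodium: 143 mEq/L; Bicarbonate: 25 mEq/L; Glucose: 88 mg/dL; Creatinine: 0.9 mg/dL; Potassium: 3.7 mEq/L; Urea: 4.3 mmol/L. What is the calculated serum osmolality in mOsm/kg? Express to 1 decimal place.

Calculated osmolality = 2·Na + glucose/18 + urea
= 2·143 + 88/18 + 4.3
= 286 + 4.89 + 4.30
= 295.19 mOsm/kg

295.2 mOsm/kg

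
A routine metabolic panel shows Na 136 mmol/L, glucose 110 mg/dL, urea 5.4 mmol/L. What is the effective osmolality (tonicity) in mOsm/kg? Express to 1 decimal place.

278.1 mOsm/kg

Effective osmolality excludes urea (freely permeant across cell membranes):
2·Na + glucose/18
= 2·136 + 110/18
= 272 + 6.11
= 278.11 mOsm/kg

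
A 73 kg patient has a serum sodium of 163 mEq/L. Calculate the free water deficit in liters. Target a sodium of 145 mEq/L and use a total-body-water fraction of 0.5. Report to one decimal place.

4.5 L

TBW = 0.5 · 73 = 36.5 L
Free water deficit = TBW · (Na/145 − 1)
= 36.5 · (163/145 − 1)
= 36.5 · 0.1241
= 4.53 L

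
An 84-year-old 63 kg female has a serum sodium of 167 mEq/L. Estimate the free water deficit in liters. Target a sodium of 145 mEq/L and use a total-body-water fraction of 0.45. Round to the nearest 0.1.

4.3 L

TBW = 0.45 · 63 = 28.35 L
Free water deficit = TBW · (Na/145 − 1)
= 28.35 · (167/145 − 1)
= 28.35 · 0.1517
= 4.3 L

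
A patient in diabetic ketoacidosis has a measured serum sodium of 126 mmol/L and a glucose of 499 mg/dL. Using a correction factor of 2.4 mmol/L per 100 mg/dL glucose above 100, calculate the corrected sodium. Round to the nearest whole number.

136 mmol/L

Corrected Na = measured Na + 2.4 · (glucose − 100)/100
= 126 + 2.4 · (499 − 100)/100
= 126 + 9.6
= 135.6 mmol/L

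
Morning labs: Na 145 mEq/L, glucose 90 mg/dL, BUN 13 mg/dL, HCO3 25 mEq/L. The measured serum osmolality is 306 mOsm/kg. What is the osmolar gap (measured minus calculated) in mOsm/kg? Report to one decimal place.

6.4 mOsm/kg

Calculated osmolality = 2·Na + glucose/18 + BUN/2.8
= 2·145 + 90/18 + 13/2.8
= 290 + 5 + 4.64
= 299.64 mOsm/kg ≈ 299.6 mOsm/kg
Osmolar gap = measured − calculated = 306 − 299.6 = 6.4 mOsm/kg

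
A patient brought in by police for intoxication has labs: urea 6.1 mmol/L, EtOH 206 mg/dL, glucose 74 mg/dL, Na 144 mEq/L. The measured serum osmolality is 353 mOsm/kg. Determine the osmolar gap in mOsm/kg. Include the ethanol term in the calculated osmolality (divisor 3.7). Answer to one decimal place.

Calculated osmolality = 2·Na + glucose/18 + urea + ethanol/3.7
= 2·144 + 74/18 + 6.1 + 206/3.7
= 288 + 4.11 + 6.10 + 55.68
= 353.89 mOsm/kg ≈ 353.9 mOsm/kg
Osmolar gap = measured − calculated = 353 − 353.9 = -0.9 mOsm/kg

-0.9 mOsm/kg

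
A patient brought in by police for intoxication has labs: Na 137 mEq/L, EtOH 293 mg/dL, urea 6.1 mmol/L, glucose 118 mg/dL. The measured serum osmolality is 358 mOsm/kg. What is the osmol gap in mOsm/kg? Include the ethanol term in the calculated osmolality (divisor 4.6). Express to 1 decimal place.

7.6 mOsm/kg

Calculated osmolality = 2·Na + glucose/18 + urea + ethanol/4.6
= 2·137 + 118/18 + 6.1 + 293/4.6
= 274 + 6.56 + 6.10 + 63.70
= 350.36 mOsm/kg ≈ 350.4 mOsm/kg
Osmolar gap = measured − calculated = 358 − 350.4 = 7.6 mOsm/kg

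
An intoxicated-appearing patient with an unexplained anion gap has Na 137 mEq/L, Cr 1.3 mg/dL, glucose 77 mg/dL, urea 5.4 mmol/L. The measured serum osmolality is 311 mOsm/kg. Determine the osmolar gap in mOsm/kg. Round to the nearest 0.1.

Calculated osmolality = 2·Na + glucose/18 + urea
= 2·137 + 77/18 + 5.4
= 274 + 4.28 + 5.40
= 283.68 mOsm/kg ≈ 283.7 mOsm/kg
Osmolar gap = measured − calculated = 311 − 283.7 = 27.3 mOsm/kg

27.3 mOsm/kg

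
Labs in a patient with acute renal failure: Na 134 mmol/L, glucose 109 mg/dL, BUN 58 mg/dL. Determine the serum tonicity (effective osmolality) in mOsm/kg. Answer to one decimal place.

274.1 mOsm/kg

Effective osmolality excludes urea (freely permeant across cell membranes):
2·Na + glucose/18
= 2·134 + 109/18
= 268 + 6.06
= 274.06 mOsm/kg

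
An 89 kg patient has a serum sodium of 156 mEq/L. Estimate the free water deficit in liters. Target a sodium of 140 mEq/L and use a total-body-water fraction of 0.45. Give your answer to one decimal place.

TBW = 0.45 · 89 = 40.05 L
Free water deficit = TBW · (Na/140 − 1)
= 40.05 · (156/140 − 1)
= 40.05 · 0.1143
= 4.58 L

4.6 L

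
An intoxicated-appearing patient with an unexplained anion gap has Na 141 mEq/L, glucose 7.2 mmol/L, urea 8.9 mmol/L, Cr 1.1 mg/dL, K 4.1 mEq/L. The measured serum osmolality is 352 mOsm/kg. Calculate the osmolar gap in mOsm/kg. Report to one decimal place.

53.9 mOsm/kg

Calculated osmolality = 2·Na + glucose + urea
= 2·141 + 7.2 + 8.9
= 282 + 7.20 + 8.90
= 298.1 mOsm/kg ≈ 298.1 mOsm/kg
Osmolar gap = measured − calculated = 352 − 298.1 = 53.9 mOsm/kg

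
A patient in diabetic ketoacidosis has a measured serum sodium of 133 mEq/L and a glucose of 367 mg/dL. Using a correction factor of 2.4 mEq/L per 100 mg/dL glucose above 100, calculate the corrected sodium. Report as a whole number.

139 mEq/L

Corrected Na = measured Na + 2.4 · (glucose − 100)/100
= 133 + 2.4 · (367 − 100)/100
= 133 + 6.4
= 139.4 mEq/L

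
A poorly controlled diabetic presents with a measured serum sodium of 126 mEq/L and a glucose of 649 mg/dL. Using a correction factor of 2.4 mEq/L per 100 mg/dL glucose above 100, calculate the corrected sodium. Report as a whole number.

139 mEq/L

Corrected Na = measured Na + 2.4 · (glucose − 100)/100
= 126 + 2.4 · (649 − 100)/100
= 126 + 13.2
= 139.2 mEq/L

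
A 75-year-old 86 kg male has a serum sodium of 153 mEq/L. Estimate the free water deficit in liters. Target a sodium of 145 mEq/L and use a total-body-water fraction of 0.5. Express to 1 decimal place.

2.4 L

TBW = 0.5 · 86 = 43 L
Free water deficit = TBW · (Na/145 − 1)
= 43 · (153/145 − 1)
= 43 · 0.0552
= 2.37 L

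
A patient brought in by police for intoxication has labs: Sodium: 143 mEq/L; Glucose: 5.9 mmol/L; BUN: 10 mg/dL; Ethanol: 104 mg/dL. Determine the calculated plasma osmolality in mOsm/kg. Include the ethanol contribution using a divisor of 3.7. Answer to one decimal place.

Calculated osmolality = 2·Na + glucose + BUN/2.8 + ethanol/3.7
= 2·143 + 5.9 + 10/2.8 + 104/3.7
= 286 + 5.90 + 3.57 + 28.11
= 323.58 mOsm/kg

323.6 mOsm/kg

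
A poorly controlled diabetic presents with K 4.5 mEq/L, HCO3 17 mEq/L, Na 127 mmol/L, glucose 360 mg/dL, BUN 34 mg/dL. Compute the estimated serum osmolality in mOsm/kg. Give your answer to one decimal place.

286.1 mOsm/kg

Calculated osmolality = 2·Na + glucose/18 + BUN/2.8
= 2·127 + 360/18 + 34/2.8
= 254 + 20 + 12.14
= 286.14 mOsm/kg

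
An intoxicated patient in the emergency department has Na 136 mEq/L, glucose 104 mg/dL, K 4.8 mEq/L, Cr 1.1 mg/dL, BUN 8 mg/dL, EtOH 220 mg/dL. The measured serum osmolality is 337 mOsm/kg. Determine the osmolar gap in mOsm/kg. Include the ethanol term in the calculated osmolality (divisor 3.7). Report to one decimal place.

-3.1 mOsm/kg

Calculated osmolality = 2·Na + glucose/18 + BUN/2.8 + ethanol/3.7
= 2·136 + 104/18 + 8/2.8 + 220/3.7
= 272 + 5.78 + 2.86 + 59.46
= 340.1 mOsm/kg ≈ 340.1 mOsm/kg
Osmolar gap = measured − calculated = 337 − 340.1 = -3.1 mOsm/kg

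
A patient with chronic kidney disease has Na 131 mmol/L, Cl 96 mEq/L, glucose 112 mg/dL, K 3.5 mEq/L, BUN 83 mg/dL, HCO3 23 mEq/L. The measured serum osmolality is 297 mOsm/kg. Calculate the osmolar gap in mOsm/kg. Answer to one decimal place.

-0.9 mOsm/kg

Calculated osmolality = 2·Na + glucose/18 + BUN/2.8
= 2·131 + 112/18 + 83/2.8
= 262 + 6.22 + 29.64
= 297.86 mOsm/kg ≈ 297.9 mOsm/kg
Osmolar gap = measured − calculated = 297 − 297.9 = -0.9 mOsm/kg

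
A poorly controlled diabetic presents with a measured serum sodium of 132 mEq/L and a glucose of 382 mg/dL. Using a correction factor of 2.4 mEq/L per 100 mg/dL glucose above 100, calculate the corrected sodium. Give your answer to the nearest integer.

Corrected Na = measured Na + 2.4 · (glucose − 100)/100
= 132 + 2.4 · (382 − 100)/100
= 132 + 6.8
= 138.8 mEq/L

139 mEq/L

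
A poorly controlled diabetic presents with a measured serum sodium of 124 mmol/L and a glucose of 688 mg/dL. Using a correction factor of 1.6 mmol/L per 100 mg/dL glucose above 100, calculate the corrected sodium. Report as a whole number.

133 mmol/L

Corrected Na = measured Na + 1.6 · (glucose − 100)/100
= 124 + 1.6 · (688 − 100)/100
= 124 + 9.4
= 133.4 mmol/L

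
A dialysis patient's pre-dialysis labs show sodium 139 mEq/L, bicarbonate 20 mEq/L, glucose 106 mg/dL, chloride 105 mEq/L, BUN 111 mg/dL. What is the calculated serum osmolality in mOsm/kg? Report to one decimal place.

323.5 mOsm/kg

Calculated osmolality = 2·Na + glucose/18 + BUN/2.8
= 2·139 + 106/18 + 111/2.8
= 278 + 5.89 + 39.64
= 323.53 mOsm/kg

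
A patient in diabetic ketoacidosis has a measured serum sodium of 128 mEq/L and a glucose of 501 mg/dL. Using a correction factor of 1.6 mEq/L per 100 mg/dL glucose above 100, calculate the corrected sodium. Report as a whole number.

Corrected Na = measured Na + 1.6 · (glucose − 100)/100
= 128 + 1.6 · (501 − 100)/100
= 128 + 6.4
= 134.4 mEq/L

134 mEq/L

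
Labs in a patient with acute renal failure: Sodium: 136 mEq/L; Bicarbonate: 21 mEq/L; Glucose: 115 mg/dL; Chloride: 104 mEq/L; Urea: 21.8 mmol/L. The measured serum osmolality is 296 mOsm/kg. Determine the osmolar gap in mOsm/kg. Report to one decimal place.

-4.2 mOsm/kg

Calculated osmolality = 2·Na + glucose/18 + urea
= 2·136 + 115/18 + 21.8
= 272 + 6.39 + 21.80
= 300.19 mOsm/kg ≈ 300.2 mOsm/kg
Osmolar gap = measured − calculated = 296 − 300.2 = -4.2 mOsm/kg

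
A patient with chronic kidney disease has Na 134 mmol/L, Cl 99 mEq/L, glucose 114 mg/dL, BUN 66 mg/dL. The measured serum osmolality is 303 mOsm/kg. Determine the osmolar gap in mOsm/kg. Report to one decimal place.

Calculated osmolality = 2·Na + glucose/18 + BUN/2.8
= 2·134 + 114/18 + 66/2.8
= 268 + 6.33 + 23.57
= 297.9 mOsm/kg ≈ 297.9 mOsm/kg
Osmolar gap = measured − calculated = 303 − 297.9 = 5.1 mOsm/kg

5.1 mOsm/kg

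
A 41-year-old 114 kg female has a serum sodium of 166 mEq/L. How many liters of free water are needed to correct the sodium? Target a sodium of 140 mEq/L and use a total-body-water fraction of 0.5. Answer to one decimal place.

TBW = 0.5 · 114 = 57 L
Free water deficit = TBW · (Na/140 − 1)
= 57 · (166/140 − 1)
= 57 · 0.1857
= 10.58 L

10.6 L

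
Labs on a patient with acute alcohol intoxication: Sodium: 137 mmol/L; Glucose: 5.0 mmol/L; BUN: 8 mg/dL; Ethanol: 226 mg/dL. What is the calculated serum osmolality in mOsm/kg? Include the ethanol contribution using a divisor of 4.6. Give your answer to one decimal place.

Calculated osmolality = 2·Na + glucose + BUN/2.8 + ethanol/4.6
= 2·137 + 5 + 8/2.8 + 226/4.6
= 274 + 5 + 2.86 + 49.13
= 330.99 mOsm/kg

331.0 mOsm/kg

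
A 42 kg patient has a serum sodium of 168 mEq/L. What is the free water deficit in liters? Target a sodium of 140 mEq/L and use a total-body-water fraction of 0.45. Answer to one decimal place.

TBW = 0.45 · 42 = 18.9 L
Free water deficit = TBW · (Na/140 − 1)
= 18.9 · (168/140 − 1)
= 18.9 · 0.2
= 3.78 L

3.8 L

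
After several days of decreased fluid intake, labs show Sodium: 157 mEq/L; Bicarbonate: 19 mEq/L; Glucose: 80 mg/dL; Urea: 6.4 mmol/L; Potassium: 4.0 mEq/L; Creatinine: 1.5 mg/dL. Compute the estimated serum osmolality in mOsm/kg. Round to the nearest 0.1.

324.8 mOsm/kg

Calculated osmolality = 2·Na + glucose/18 + urea
= 2·157 + 80/18 + 6.4
= 314 + 4.44 + 6.40
= 324.84 mOsm/kg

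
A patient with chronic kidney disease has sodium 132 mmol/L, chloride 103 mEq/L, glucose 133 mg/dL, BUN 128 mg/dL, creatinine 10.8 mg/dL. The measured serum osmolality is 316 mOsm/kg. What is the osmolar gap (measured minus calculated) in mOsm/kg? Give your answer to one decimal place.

-1.1 mOsm/kg

Calculated osmolality = 2·Na + glucose/18 + BUN/2.8
= 2·132 + 133/18 + 128/2.8
= 264 + 7.39 + 45.71
= 317.1 mOsm/kg ≈ 317.1 mOsm/kg
Osmolar gap = measured − calculated = 316 − 317.1 = -1.1 mOsm/kg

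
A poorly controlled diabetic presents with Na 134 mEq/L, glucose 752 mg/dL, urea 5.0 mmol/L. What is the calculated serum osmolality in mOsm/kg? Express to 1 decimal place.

Calculated osmolality = 2·Na + glucose/18 + urea
= 2·134 + 752/18 + 5
= 268 + 41.78 + 5
= 314.78 mOsm/kg

314.8 mOsm/kg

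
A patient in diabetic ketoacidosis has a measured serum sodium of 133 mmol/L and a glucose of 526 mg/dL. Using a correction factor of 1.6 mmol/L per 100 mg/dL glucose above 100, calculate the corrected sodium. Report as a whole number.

Corrected Na = measured Na + 1.6 · (glucose − 100)/100
= 133 + 1.6 · (526 − 100)/100
= 133 + 6.8
= 139.8 mmol/L

140 mmol/L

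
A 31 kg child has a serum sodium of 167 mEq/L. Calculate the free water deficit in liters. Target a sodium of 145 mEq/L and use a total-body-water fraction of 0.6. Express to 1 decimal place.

TBW = 0.6 · 31 = 18.6 L
Free water deficit = TBW · (Na/145 − 1)
= 18.6 · (167/145 − 1)
= 18.6 · 0.1517
= 2.82 L

2.8 L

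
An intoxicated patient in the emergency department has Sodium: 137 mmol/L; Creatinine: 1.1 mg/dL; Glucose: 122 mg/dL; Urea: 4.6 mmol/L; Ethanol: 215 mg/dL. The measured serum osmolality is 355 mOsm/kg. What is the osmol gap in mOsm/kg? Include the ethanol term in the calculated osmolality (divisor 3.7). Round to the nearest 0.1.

11.5 mOsm/kg

Calculated osmolality = 2·Na + glucose/18 + urea + ethanol/3.7
= 2·137 + 122/18 + 4.6 + 215/3.7
= 274 + 6.78 + 4.60 + 58.11
= 343.49 mOsm/kg ≈ 343.5 mOsm/kg
Osmolar gap = measured − calculated = 355 − 343.5 = 11.5 mOsm/kg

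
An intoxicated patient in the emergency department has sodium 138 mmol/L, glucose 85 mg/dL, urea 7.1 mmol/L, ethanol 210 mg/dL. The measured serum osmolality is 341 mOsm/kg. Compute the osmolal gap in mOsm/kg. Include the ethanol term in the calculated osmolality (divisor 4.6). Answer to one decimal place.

Calculated osmolality = 2·Na + glucose/18 + urea + ethanol/4.6
= 2·138 + 85/18 + 7.1 + 210/4.6
= 276 + 4.72 + 7.10 + 45.65
= 333.47 mOsm/kg ≈ 333.5 mOsm/kg
Osmolar gap = measured − calculated = 341 − 333.5 = 7.5 mOsm/kg

7.5 mOsm/kg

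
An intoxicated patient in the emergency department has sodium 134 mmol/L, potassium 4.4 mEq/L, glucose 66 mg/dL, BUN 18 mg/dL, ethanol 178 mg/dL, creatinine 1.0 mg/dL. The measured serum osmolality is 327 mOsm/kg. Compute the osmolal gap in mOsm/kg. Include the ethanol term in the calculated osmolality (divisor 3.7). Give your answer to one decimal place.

0.8 mOsm/kg

Calculated osmolality = 2·Na + glucose/18 + BUN/2.8 + ethanol/3.7
= 2·134 + 66/18 + 18/2.8 + 178/3.7
= 268 + 3.67 + 6.43 + 48.11
= 326.21 mOsm/kg ≈ 326.2 mOsm/kg
Osmolar gap = measured − calculated = 327 − 326.2 = 0.8 mOsm/kg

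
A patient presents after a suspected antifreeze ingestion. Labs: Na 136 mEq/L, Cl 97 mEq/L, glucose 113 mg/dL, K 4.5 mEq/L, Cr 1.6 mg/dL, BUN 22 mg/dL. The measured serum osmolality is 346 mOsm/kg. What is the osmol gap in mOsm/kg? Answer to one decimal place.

Calculated osmolality = 2·Na + glucose/18 + BUN/2.8
= 2·136 + 113/18 + 22/2.8
= 272 + 6.28 + 7.86
= 286.14 mOsm/kg ≈ 286.1 mOsm/kg
Osmolar gap = measured − calculated = 346 − 286.1 = 59.9 mOsm/kg

59.9 mOsm/kg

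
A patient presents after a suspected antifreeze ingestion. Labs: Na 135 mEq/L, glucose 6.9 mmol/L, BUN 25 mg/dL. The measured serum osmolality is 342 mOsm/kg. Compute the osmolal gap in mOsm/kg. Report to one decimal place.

Calculated osmolality = 2·Na + glucose + BUN/2.8
= 2·135 + 6.9 + 25/2.8
= 270 + 6.90 + 8.93
= 285.83 mOsm/kg ≈ 285.8 mOsm/kg
Osmolar gap = measured − calculated = 342 − 285.8 = 56.2 mOsm/kg

56.2 mOsm/kg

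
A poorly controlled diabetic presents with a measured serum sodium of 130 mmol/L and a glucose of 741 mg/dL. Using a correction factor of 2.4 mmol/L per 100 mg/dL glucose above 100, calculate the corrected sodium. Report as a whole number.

145 mmol/L

Corrected Na = measured Na + 2.4 · (glucose − 100)/100
= 130 + 2.4 · (741 − 100)/100
= 130 + 15.4
= 145.4 mmol/L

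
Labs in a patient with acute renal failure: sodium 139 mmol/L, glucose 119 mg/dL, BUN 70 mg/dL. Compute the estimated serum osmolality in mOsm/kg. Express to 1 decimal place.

309.6 mOsm/kg

Calculated osmolality = 2·Na + glucose/18 + BUN/2.8
= 2·139 + 119/18 + 70/2.8
= 278 + 6.61 + 25
= 309.61 mOsm/kg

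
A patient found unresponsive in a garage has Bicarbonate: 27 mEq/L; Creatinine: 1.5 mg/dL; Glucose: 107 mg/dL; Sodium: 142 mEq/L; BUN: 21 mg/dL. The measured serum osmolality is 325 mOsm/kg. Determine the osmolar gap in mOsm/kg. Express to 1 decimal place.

27.6 mOsm/kg

Calculated osmolality = 2·Na + glucose/18 + BUN/2.8
= 2·142 + 107/18 + 21/2.8
= 284 + 5.94 + 7.50
= 297.44 mOsm/kg ≈ 297.4 mOsm/kg
Osmolar gap = measured − calculated = 325 − 297.4 = 27.6 mOsm/kg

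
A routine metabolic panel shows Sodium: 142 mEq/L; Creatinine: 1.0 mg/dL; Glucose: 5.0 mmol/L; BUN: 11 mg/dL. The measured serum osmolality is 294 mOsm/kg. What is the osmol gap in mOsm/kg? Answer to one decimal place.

1.1 mOsm/kg

Calculated osmolality = 2·Na + glucose + BUN/2.8
= 2·142 + 5 + 11/2.8
= 284 + 5 + 3.93
= 292.93 mOsm/kg ≈ 292.9 mOsm/kg
Osmolar gap = measured − calculated = 294 − 292.9 = 1.1 mOsm/kg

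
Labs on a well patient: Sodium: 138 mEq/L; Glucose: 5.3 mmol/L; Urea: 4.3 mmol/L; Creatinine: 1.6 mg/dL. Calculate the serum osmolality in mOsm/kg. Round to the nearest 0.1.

285.6 mOsm/kg

Calculated osmolality = 2·Na + glucose + urea
= 2·138 + 5.3 + 4.3
= 276 + 5.30 + 4.30
= 285.6 mOsm/kg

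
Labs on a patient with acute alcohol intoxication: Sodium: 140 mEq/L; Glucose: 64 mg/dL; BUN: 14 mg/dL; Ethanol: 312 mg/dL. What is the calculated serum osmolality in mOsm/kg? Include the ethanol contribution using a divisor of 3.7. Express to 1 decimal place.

Calculated osmolality = 2·Na + glucose/18 + BUN/2.8 + ethanol/3.7
= 2·140 + 64/18 + 14/2.8 + 312/3.7
= 280 + 3.56 + 5 + 84.32
= 372.88 mOsm/kg

372.9 mOsm/kg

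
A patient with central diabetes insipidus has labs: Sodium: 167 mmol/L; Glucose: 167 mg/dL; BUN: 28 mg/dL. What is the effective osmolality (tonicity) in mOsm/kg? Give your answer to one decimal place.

343.3 mOsm/kg

Effective osmolality excludes urea (freely permeant across cell membranes):
2·Na + glucose/18
= 2·167 + 167/18
= 334 + 9.28
= 343.28 mOsm/kg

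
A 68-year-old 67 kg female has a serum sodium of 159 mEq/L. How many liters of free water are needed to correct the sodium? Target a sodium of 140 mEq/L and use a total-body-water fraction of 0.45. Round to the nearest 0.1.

TBW = 0.45 · 67 = 30.15 L
Free water deficit = TBW · (Na/140 − 1)
= 30.15 · (159/140 − 1)
= 30.15 · 0.1357
= 4.09 L

4.1 L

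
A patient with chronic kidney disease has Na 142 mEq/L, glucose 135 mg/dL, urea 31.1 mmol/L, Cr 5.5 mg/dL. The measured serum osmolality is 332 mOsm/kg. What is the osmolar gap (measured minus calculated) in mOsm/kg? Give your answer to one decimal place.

Calculated osmolality = 2·Na + glucose/18 + urea
= 2·142 + 135/18 + 31.1
= 284 + 7.50 + 31.10
= 322.6 mOsm/kg ≈ 322.6 mOsm/kg
Osmolar gap = measured − calculated = 332 − 322.6 = 9.4 mOsm/kg

9.4 mOsm/kg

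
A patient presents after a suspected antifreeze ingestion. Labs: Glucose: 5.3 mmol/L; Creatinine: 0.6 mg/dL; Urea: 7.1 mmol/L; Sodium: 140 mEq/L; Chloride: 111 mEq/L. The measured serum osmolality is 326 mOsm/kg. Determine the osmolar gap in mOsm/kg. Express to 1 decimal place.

33.6 mOsm/kg

Calculated osmolality = 2·Na + glucose + urea
= 2·140 + 5.3 + 7.1
= 280 + 5.30 + 7.10
= 292.4 mOsm/kg ≈ 292.4 mOsm/kg
Osmolar gap = measured − calculated = 326 − 292.4 = 33.6 mOsm/kg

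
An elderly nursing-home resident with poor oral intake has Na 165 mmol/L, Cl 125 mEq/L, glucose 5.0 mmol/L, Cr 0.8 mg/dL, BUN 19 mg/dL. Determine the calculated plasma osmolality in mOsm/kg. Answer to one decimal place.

Calculated osmolality = 2·Na + glucose + BUN/2.8
= 2·165 + 5 + 19/2.8
= 330 + 5 + 6.79
= 341.79 mOsm/kg

341.8 mOsm/kg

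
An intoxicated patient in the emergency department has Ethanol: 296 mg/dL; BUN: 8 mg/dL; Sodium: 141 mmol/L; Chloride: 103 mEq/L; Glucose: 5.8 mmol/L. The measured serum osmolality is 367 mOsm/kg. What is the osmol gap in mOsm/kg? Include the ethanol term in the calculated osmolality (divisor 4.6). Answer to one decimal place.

Calculated osmolality = 2·Na + glucose + BUN/2.8 + ethanol/4.6
= 2·141 + 5.8 + 8/2.8 + 296/4.6
= 282 + 5.80 + 2.86 + 64.35
= 355.01 mOsm/kg ≈ 355.0 mOsm/kg
Osmolar gap = measured − calculated = 367 − 355.0 = 12.0 mOsm/kg

12.0 mOsm/kg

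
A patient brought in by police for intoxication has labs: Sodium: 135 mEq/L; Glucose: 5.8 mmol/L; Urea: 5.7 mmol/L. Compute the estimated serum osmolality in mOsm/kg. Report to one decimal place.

Calculated osmolality = 2·Na + glucose + urea
= 2·135 + 5.8 + 5.7
= 270 + 5.80 + 5.70
= 281.5 mOsm/kg

281.5 mOsm/kg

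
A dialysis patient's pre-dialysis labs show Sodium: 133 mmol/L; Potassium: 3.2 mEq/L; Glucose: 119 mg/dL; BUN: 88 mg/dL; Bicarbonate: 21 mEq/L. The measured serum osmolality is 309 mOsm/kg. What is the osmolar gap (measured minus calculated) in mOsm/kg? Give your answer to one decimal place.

Calculated osmolality = 2·Na + glucose/18 + BUN/2.8
= 2·133 + 119/18 + 88/2.8
= 266 + 6.61 + 31.43
= 304.04 mOsm/kg ≈ 304.0 mOsm/kg
Osmolar gap = measured − calculated = 309 − 304.0 = 5.0 mOsm/kg

5.0 mOsm/kg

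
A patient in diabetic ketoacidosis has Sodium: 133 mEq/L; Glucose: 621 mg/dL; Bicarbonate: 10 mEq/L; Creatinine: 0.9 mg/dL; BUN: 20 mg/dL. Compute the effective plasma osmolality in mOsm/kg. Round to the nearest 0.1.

Effective osmolality excludes urea (freely permeant across cell membranes):
2·Na + glucose/18
= 2·133 + 621/18
= 266 + 34.5
= 300.5 mOsm/kg

300.5 mOsm/kg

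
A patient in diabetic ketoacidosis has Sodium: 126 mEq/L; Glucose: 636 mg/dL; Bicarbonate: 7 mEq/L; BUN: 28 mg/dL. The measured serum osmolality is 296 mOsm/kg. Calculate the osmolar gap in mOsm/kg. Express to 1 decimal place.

Calculated osmolality = 2·Na + glucose/18 + BUN/2.8
= 2·126 + 636/18 + 28/2.8
= 252 + 35.33 + 10
= 297.33 mOsm/kg ≈ 297.3 mOsm/kg
Osmolar gap = measured − calculated = 296 − 297.3 = -1.3 mOsm/kg

-1.3 mOsm/kg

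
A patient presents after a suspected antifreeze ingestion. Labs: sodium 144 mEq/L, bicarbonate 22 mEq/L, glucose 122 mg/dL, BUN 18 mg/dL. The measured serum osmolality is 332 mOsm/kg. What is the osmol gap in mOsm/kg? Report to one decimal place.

Calculated osmolality = 2·Na + glucose/18 + BUN/2.8
= 2·144 + 122/18 + 18/2.8
= 288 + 6.78 + 6.43
= 301.21 mOsm/kg ≈ 301.2 mOsm/kg
Osmolar gap = measured − calculated = 332 − 301.2 = 30.8 mOsm/kg

30.8 mOsm/kg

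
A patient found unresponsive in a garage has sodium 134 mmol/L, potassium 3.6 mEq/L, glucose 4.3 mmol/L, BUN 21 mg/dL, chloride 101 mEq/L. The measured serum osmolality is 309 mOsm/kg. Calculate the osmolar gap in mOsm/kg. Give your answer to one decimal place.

Calculated osmolality = 2·Na + glucose + BUN/2.8
= 2·134 + 4.3 + 21/2.8
= 268 + 4.30 + 7.50
= 279.8 mOsm/kg ≈ 279.8 mOsm/kg
Osmolar gap = measured − calculated = 309 − 279.8 = 29.2 mOsm/kg

29.2 mOsm/kg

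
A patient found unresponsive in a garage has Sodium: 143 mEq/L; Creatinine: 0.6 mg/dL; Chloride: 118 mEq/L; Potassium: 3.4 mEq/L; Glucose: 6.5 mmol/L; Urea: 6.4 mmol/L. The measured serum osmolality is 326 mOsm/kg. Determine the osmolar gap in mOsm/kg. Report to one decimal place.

27.1 mOsm/kg

Calculated osmolality = 2·Na + glucose + urea
= 2·143 + 6.5 + 6.4
= 286 + 6.50 + 6.40
= 298.9 mOsm/kg ≈ 298.9 mOsm/kg
Osmolar gap = measured − calculated = 326 − 298.9 = 27.1 mOsm/kg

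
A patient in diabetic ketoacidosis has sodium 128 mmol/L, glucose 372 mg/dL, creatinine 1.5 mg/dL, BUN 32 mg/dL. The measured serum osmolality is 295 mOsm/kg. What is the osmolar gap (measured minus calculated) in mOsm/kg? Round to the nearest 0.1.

Calculated osmolality = 2·Na + glucose/18 + BUN/2.8
= 2·128 + 372/18 + 32/2.8
= 256 + 20.67 + 11.43
= 288.1 mOsm/kg ≈ 288.1 mOsm/kg
Osmolar gap = measured − calculated = 295 − 288.1 = 6.9 mOsm/kg

6.9 mOsm/kg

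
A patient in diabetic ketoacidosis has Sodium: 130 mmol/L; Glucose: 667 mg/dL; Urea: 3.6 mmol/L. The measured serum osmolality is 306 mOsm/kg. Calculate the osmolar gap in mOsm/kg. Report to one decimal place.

Calculated osmolality = 2·Na + glucose/18 + urea
= 2·130 + 667/18 + 3.6
= 260 + 37.06 + 3.60
= 300.66 mOsm/kg ≈ 300.7 mOsm/kg
Osmolar gap = measured − calculated = 306 − 300.7 = 5.3 mOsm/kg

5.3 mOsm/kg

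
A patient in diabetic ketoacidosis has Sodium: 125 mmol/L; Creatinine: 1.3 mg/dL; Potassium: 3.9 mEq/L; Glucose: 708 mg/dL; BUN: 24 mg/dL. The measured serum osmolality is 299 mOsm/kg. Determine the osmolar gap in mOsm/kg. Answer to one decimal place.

Calculated osmolality = 2·Na + glucose/18 + BUN/2.8
= 2·125 + 708/18 + 24/2.8
= 250 + 39.33 + 8.57
= 297.9 mOsm/kg ≈ 297.9 mOsm/kg
Osmolar gap = measured − calculated = 299 − 297.9 = 1.1 mOsm/kg

1.1 mOsm/kg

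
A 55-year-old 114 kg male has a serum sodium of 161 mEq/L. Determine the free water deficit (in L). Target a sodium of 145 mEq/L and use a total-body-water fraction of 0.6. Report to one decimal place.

TBW = 0.6 · 114 = 68.4 L
Free water deficit = TBW · (Na/145 − 1)
= 68.4 · (161/145 − 1)
= 68.4 · 0.1103
= 7.54 L

7.5 L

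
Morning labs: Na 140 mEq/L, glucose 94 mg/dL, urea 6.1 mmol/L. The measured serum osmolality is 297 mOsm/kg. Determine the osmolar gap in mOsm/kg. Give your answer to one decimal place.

Calculated osmolality = 2·Na + glucose/18 + urea
= 2·140 + 94/18 + 6.1
= 280 + 5.22 + 6.10
= 291.32 mOsm/kg ≈ 291.3 mOsm/kg
Osmolar gap = measured − calculated = 297 − 291.3 = 5.7 mOsm/kg

5.7 mOsm/kg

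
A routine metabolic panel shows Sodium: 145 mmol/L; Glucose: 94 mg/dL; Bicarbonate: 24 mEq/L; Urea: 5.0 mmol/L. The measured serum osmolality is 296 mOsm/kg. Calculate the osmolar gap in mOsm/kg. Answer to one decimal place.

-4.2 mOsm/kg

Calculated osmolality = 2·Na + glucose/18 + urea
= 2·145 + 94/18 + 5
= 290 + 5.22 + 5
= 300.22 mOsm/kg ≈ 300.2 mOsm/kg
Osmolar gap = measured − calculated = 296 − 300.2 = -4.2 mOsm/kg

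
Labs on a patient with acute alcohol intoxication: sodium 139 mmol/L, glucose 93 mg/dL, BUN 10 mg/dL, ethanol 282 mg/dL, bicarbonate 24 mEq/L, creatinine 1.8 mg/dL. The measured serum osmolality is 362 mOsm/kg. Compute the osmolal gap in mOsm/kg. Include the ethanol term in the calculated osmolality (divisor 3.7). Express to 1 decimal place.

-1.0 mOsm/kg

Calculated osmolality = 2·Na + glucose/18 + BUN/2.8 + ethanol/3.7
= 2·139 + 93/18 + 10/2.8 + 282/3.7
= 278 + 5.17 + 3.57 + 76.22
= 362.96 mOsm/kg ≈ 363.0 mOsm/kg
Osmolar gap = measured − calculated = 362 − 363.0 = -1.0 mOsm/kg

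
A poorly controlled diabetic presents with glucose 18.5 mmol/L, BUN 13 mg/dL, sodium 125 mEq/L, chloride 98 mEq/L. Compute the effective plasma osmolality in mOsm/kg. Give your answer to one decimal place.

268.5 mOsm/kg

Effective osmolality excludes urea (freely permeant across cell membranes):
2·Na + glucose
= 2·125 + 18.5
= 250 + 18.5
= 268.5 mOsm/kg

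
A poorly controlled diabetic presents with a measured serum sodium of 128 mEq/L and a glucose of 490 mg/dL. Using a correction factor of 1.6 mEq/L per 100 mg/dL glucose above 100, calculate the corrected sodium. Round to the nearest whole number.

Corrected Na = measured Na + 1.6 · (glucose − 100)/100
= 128 + 1.6 · (490 − 100)/100
= 128 + 6.2
= 134.2 mEq/L

134 mEq/L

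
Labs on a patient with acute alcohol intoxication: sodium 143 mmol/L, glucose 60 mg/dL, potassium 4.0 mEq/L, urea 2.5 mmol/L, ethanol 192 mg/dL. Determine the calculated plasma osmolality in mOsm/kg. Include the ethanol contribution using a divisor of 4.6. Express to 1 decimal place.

333.6 mOsm/kg

Calculated osmolality = 2·Na + glucose/18 + urea + ethanol/4.6
= 2·143 + 60/18 + 2.5 + 192/4.6
= 286 + 3.33 + 2.50 + 41.74
= 333.57 mOsm/kg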